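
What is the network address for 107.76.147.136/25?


IP:   01101011.01001100.10010011.10001000
Mask: 11111111.11111111.11111111.10000000
AND operation:
Net:  01101011.01001100.10010011.10000000
Network: 107.76.147.128/25


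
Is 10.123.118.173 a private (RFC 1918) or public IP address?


RFC 1918 private ranges:
  10.0.0.0/8 (10.0.0.0 - 10.255.255.255)
  172.16.0.0/12 (172.16.0.0 - 172.31.255.255)
  192.168.0.0/16 (192.168.0.0 - 192.168.255.255)
Private (in 10.0.0.0/8)


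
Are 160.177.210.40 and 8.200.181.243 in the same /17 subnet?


Mask: 255.255.128.0
160.177.210.40 AND mask = 160.177.128.0
8.200.181.243 AND mask = 8.200.128.0
No, different subnets (160.177.128.0 vs 8.200.128.0)


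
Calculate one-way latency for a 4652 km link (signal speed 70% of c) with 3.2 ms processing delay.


Speed = 0.7 * 3e5 km/s = 210000 km/s
Propagation delay = 4652 / 210000 = 0.0222 s = 22.1524 ms
Processing delay = 3.2 ms
Total one-way latency = 25.3524 ms


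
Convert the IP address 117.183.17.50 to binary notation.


117 = 01110101
183 = 10110111
17 = 00010001
50 = 00110010
Binary: 01110101.10110111.00010001.00110010


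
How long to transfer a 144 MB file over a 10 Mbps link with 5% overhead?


Effective throughput = 10 * (1 - 5/100) = 9.5 Mbps
File size in Mb = 144 * 8 = 1152 Mb
Time = 1152 / 9.5
Time = 121.2632 seconds


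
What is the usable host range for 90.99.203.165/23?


Network: 90.99.202.0
Broadcast: 90.99.203.255
First usable = network + 1
Last usable = broadcast - 1
Range: 90.99.202.1 to 90.99.203.254


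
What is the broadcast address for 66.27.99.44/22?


Network: 66.27.96.0/22
Host bits = 10
Set all host bits to 1:
Broadcast: 66.27.99.255


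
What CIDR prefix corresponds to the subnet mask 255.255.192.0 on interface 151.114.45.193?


Binary: 11111111.11111111.11000000.00000000
Count leading 1s
Prefix: /18


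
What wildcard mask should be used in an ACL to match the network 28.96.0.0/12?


Subnet mask: 255.240.0.0
Wildcard = 255.255.255.255 - subnet mask
255 - 255 = 0
255 - 240 = 15
255 - 0 = 255
255 - 0 = 255
Wildcard: 0.15.255.255


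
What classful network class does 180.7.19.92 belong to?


First octet: 180
Binary: 10110100
10xxxxxx -> Class B (128-191)
Class B, default mask 255.255.0.0 (/16)


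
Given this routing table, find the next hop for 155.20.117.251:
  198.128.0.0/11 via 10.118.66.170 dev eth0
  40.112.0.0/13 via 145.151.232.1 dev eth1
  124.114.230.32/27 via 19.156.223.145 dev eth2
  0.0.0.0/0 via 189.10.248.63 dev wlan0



Longest prefix match for 155.20.117.251:
  /11 198.128.0.0: no
  /13 40.112.0.0: no
  /27 124.114.230.32: no
  /0 0.0.0.0: MATCH
Selected: next-hop 189.10.248.63 via wlan0 (matched /0)


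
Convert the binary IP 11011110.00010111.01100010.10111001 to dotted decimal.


11011110 = 222
00010111 = 23
01100010 = 98
10111001 = 185
IP: 222.23.98.185


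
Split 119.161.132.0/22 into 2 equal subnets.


New prefix = 22 + 1 = 23
Each subnet has 512 addresses
  119.161.132.0/23
  119.161.134.0/23
Subnets: 119.161.132.0/23, 119.161.134.0/23


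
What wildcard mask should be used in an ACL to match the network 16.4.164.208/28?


Subnet mask: 255.255.255.240
Wildcard = 255.255.255.255 - subnet mask
255 - 255 = 0
255 - 255 = 0
255 - 255 = 0
255 - 240 = 15
Wildcard: 0.0.0.15


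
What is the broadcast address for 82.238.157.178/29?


Network: 82.238.157.176/29
Host bits = 3
Set all host bits to 1:
Broadcast: 82.238.157.183


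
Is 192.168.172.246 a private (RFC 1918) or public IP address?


RFC 1918 private ranges:
  10.0.0.0/8 (10.0.0.0 - 10.255.255.255)
  172.16.0.0/12 (172.16.0.0 - 172.31.255.255)
  192.168.0.0/16 (192.168.0.0 - 192.168.255.255)
Private (in 192.168.0.0/16)


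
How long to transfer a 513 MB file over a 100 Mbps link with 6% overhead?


Effective throughput = 100 * (1 - 6/100) = 94 Mbps
File size in Mb = 513 * 8 = 4104 Mb
Time = 4104 / 94
Time = 43.6596 seconds


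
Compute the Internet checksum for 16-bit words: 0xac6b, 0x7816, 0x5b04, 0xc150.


Sum all words (with carry folding):
+ 0xac6b = 0xac6b
+ 0x7816 = 0x2482
+ 0x5b04 = 0x7f86
+ 0xc150 = 0x40d7
One's complement: ~0x40d7
Checksum = 0xbf28


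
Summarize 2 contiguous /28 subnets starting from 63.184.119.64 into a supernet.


Original prefix: /28
Number of subnets: 2 = 2^1
New prefix = 28 - 1 = 27
Supernet: 63.184.119.64/27


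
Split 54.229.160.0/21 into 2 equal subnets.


New prefix = 21 + 1 = 22
Each subnet has 1024 addresses
  54.229.160.0/22
  54.229.164.0/22
Subnets: 54.229.160.0/22, 54.229.164.0/22


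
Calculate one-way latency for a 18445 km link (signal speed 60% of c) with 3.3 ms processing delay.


Speed = 0.6 * 3e5 km/s = 180000 km/s
Propagation delay = 18445 / 180000 = 0.1025 s = 102.4722 ms
Processing delay = 3.3 ms
Total one-way latency = 105.7722 ms


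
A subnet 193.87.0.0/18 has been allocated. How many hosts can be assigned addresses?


Host bits = 32 - 18 = 14
Total addresses = 2^14 = 16384
Usable = total - 2 (network and broadcast)
Usable hosts: 16382


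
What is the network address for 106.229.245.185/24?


IP:   01101010.11100101.11110101.10111001
Mask: 11111111.11111111.11111111.00000000
AND operation:
Net:  01101010.11100101.11110101.00000000
Network: 106.229.245.0/24


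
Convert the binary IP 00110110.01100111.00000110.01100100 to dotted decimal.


00110110 = 54
01100111 = 103
00000110 = 6
01100100 = 100
IP: 54.103.6.100


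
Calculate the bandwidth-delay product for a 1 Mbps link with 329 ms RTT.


BDP = bandwidth * RTT
= 1 Mbps * 329 ms
= 1 * 1e6 * 329 / 1000 bits
= 329000 bits
= 41125 bytes
= 40.1611 KB
BDP = 329000 bits (41125 bytes)


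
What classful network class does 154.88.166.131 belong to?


First octet: 154
Binary: 10011010
10xxxxxx -> Class B (128-191)
Class B, default mask 255.255.0.0 (/16)


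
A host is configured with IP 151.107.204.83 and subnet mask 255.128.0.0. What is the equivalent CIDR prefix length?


Binary: 11111111.10000000.00000000.00000000
Count leading 1s
Prefix: /9


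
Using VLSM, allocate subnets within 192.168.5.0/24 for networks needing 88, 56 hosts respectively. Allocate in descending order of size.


88 hosts -> /25 (126 usable): 192.168.5.0/25
56 hosts -> /26 (62 usable): 192.168.5.128/26
Allocation: 192.168.5.0/25 (88 hosts, 126 usable); 192.168.5.128/26 (56 hosts, 62 usable)


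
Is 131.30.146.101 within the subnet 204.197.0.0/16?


Subnet network: 204.197.0.0
Test IP AND mask: 131.30.0.0
No, 131.30.146.101 is not in 204.197.0.0/16


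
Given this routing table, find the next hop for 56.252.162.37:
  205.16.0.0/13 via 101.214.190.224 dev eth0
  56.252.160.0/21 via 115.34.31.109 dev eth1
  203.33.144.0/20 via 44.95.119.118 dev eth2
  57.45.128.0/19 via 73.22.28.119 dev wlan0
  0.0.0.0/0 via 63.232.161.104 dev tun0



Longest prefix match for 56.252.162.37:
  /13 205.16.0.0: no
  /21 56.252.160.0: MATCH
  /20 203.33.144.0: no
  /19 57.45.128.0: no
  /0 0.0.0.0: MATCH
Selected: next-hop 115.34.31.109 via eth1 (matched /21)


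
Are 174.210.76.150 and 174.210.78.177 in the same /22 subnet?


Mask: 255.255.252.0
174.210.76.150 AND mask = 174.210.76.0
174.210.78.177 AND mask = 174.210.76.0
Yes, same subnet (174.210.76.0)


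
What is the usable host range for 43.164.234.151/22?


Network: 43.164.232.0
Broadcast: 43.164.235.255
First usable = network + 1
Last usable = broadcast - 1
Range: 43.164.232.1 to 43.164.235.254


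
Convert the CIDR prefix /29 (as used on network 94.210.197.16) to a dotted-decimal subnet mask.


/29 means 29 network bits, 3 host bits
Binary: 11111111111111111111111111111000
Mask: 255.255.255.248


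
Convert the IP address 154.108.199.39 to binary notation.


154 = 10011010
108 = 01101100
199 = 11000111
39 = 00100111
Binary: 10011010.01101100.11000111.00100111


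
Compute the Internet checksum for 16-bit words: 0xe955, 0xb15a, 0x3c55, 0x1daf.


Sum all words (with carry folding):
+ 0xe955 = 0xe955
+ 0xb15a = 0x9ab0
+ 0x3c55 = 0xd705
+ 0x1daf = 0xf4b4
One's complement: ~0xf4b4
Checksum = 0x0b4b


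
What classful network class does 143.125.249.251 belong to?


First octet: 143
Binary: 10001111
10xxxxxx -> Class B (128-191)
Class B, default mask 255.255.0.0 (/16)


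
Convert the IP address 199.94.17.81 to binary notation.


199 = 11000111
94 = 01011110
17 = 00010001
81 = 01010001
Binary: 11000111.01011110.00010001.01010001


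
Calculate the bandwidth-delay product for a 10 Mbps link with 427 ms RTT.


BDP = bandwidth * RTT
= 10 Mbps * 427 ms
= 10 * 1e6 * 427 / 1000 bits
= 4270000 bits
= 533750 bytes
= 521.2402 KB
BDP = 4270000 bits (533750 bytes)


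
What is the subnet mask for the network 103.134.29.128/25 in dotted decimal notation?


/25 means 25 network bits, 7 host bits
Binary: 11111111111111111111111110000000
Mask: 255.255.255.128


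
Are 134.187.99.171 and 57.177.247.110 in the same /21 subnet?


Mask: 255.255.248.0
134.187.99.171 AND mask = 134.187.96.0
57.177.247.110 AND mask = 57.177.240.0
No, different subnets (134.187.96.0 vs 57.177.240.0)


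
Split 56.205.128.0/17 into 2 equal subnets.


New prefix = 17 + 1 = 18
Each subnet has 16384 addresses
  56.205.128.0/18
  56.205.192.0/18
Subnets: 56.205.128.0/18, 56.205.192.0/18


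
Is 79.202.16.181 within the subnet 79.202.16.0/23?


Subnet network: 79.202.16.0
Test IP AND mask: 79.202.16.0
Yes, 79.202.16.181 is in 79.202.16.0/23


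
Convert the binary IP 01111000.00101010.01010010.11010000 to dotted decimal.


01111000 = 120
00101010 = 42
01010010 = 82
11010000 = 208
IP: 120.42.82.208


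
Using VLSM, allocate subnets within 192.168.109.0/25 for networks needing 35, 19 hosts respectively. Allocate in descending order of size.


35 hosts -> /26 (62 usable): 192.168.109.0/26
19 hosts -> /27 (30 usable): 192.168.109.64/27
Allocation: 192.168.109.0/26 (35 hosts, 62 usable); 192.168.109.64/27 (19 hosts, 30 usable)


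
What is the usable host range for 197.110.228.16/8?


Network: 197.0.0.0
Broadcast: 197.255.255.255
First usable = network + 1
Last usable = broadcast - 1
Range: 197.0.0.1 to 197.255.255.254


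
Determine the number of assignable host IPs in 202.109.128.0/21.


Host bits = 32 - 21 = 11
Total addresses = 2^11 = 2048
Usable = total - 2 (network and broadcast)
Usable hosts: 2046


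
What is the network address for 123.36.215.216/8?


IP:   01111011.00100100.11010111.11011000
Mask: 11111111.00000000.00000000.00000000
AND operation:
Net:  01111011.00000000.00000000.00000000
Network: 123.0.0.0/8


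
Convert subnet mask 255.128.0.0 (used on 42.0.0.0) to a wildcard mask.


Subnet mask: 255.128.0.0
Wildcard = 255.255.255.255 - subnet mask
255 - 255 = 0
255 - 128 = 127
255 - 0 = 255
255 - 0 = 255
Wildcard: 0.127.255.255


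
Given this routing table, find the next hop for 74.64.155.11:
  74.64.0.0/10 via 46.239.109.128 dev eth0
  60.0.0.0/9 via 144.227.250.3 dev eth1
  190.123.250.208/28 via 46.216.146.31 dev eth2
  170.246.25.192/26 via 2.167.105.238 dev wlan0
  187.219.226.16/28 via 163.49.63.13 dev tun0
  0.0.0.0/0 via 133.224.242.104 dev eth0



Longest prefix match for 74.64.155.11:
  /10 74.64.0.0: MATCH
  /9 60.0.0.0: no
  /28 190.123.250.208: no
  /26 170.246.25.192: no
  /28 187.219.226.16: no
  /0 0.0.0.0: MATCH
Selected: next-hop 46.239.109.128 via eth0 (matched /10)


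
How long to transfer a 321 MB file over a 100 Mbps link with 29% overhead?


Effective throughput = 100 * (1 - 29/100) = 71 Mbps
File size in Mb = 321 * 8 = 2568 Mb
Time = 2568 / 71
Time = 36.169 seconds


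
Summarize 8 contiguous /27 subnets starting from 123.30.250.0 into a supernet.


Original prefix: /27
Number of subnets: 8 = 2^3
New prefix = 27 - 3 = 24
Supernet: 123.30.250.0/24


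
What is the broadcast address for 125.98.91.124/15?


Network: 125.98.0.0/15
Host bits = 17
Set all host bits to 1:
Broadcast: 125.99.255.255


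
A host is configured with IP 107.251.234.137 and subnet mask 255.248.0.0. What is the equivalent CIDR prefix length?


Binary: 11111111.11111000.00000000.00000000
Count leading 1s
Prefix: /13


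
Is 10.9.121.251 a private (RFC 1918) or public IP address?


RFC 1918 private ranges:
  10.0.0.0/8 (10.0.0.0 - 10.255.255.255)
  172.16.0.0/12 (172.16.0.0 - 172.31.255.255)
  192.168.0.0/16 (192.168.0.0 - 192.168.255.255)
Private (in 10.0.0.0/8)


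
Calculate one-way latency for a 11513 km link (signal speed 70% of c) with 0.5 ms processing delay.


Speed = 0.7 * 3e5 km/s = 210000 km/s
Propagation delay = 11513 / 210000 = 0.0548 s = 54.8238 ms
Processing delay = 0.5 ms
Total one-way latency = 55.3238 ms


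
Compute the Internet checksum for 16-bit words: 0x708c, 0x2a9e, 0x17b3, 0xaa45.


Sum all words (with carry folding):
+ 0x708c = 0x708c
+ 0x2a9e = 0x9b2a
+ 0x17b3 = 0xb2dd
+ 0xaa45 = 0x5d23
One's complement: ~0x5d23
Checksum = 0xa2dc


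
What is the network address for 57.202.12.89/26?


IP:   00111001.11001010.00001100.01011001
Mask: 11111111.11111111.11111111.11000000
AND operation:
Net:  00111001.11001010.00001100.01000000
Network: 57.202.12.64/26


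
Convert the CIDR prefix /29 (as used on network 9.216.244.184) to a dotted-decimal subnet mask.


/29 means 29 network bits, 3 host bits
Binary: 11111111111111111111111111111000
Mask: 255.255.255.248


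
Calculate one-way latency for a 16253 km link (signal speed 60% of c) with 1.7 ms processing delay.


Speed = 0.6 * 3e5 km/s = 180000 km/s
Propagation delay = 16253 / 180000 = 0.0903 s = 90.2944 ms
Processing delay = 1.7 ms
Total one-way latency = 91.9944 ms


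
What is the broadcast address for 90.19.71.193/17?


Network: 90.19.0.0/17
Host bits = 15
Set all host bits to 1:
Broadcast: 90.19.127.255


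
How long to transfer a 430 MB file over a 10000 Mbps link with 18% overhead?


Effective throughput = 10000 * (1 - 18/100) = 8200 Mbps
File size in Mb = 430 * 8 = 3440 Mb
Time = 3440 / 8200
Time = 0.4195 seconds


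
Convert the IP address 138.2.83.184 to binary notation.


138 = 10001010
2 = 00000010
83 = 01010011
184 = 10111000
Binary: 10001010.00000010.01010011.10111000


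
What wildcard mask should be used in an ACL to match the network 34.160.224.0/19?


Subnet mask: 255.255.224.0
Wildcard = 255.255.255.255 - subnet mask
255 - 255 = 0
255 - 255 = 0
255 - 224 = 31
255 - 0 = 255
Wildcard: 0.0.31.255


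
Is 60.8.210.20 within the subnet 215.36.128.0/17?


Subnet network: 215.36.128.0
Test IP AND mask: 60.8.128.0
No, 60.8.210.20 is not in 215.36.128.0/17


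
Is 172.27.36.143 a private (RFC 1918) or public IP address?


RFC 1918 private ranges:
  10.0.0.0/8 (10.0.0.0 - 10.255.255.255)
  172.16.0.0/12 (172.16.0.0 - 172.31.255.255)
  192.168.0.0/16 (192.168.0.0 - 192.168.255.255)
Private (in 172.16.0.0/12)


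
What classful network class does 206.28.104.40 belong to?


First octet: 206
Binary: 11001110
110xxxxx -> Class C (192-223)
Class C, default mask 255.255.255.0 (/24)


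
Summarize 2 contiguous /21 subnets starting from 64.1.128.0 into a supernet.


Original prefix: /21
Number of subnets: 2 = 2^1
New prefix = 21 - 1 = 20
Supernet: 64.1.128.0/20


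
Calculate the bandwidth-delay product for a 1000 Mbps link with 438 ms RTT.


BDP = bandwidth * RTT
= 1000 Mbps * 438 ms
= 1000 * 1e6 * 438 / 1000 bits
= 438000000 bits
= 54750000 bytes
= 53466.7969 KB
BDP = 438000000 bits (54750000 bytes)


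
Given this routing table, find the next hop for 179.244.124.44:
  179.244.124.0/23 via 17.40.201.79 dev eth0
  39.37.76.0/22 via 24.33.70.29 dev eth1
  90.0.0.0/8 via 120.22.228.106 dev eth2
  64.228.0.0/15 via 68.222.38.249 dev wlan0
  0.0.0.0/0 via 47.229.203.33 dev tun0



Longest prefix match for 179.244.124.44:
  /23 179.244.124.0: MATCH
  /22 39.37.76.0: no
  /8 90.0.0.0: no
  /15 64.228.0.0: no
  /0 0.0.0.0: MATCH
Selected: next-hop 17.40.201.79 via eth0 (matched /23)


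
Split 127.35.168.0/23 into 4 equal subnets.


New prefix = 23 + 2 = 25
Each subnet has 128 addresses
  127.35.168.0/25
  127.35.168.128/25
  127.35.169.0/25
  127.35.169.128/25
Subnets: 127.35.168.0/25, 127.35.168.128/25, 127.35.169.0/25, 127.35.169.128/25


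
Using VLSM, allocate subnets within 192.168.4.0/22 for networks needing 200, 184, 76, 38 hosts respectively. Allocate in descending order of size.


200 hosts -> /24 (254 usable): 192.168.4.0/24
184 hosts -> /24 (254 usable): 192.168.5.0/24
76 hosts -> /25 (126 usable): 192.168.6.0/25
38 hosts -> /26 (62 usable): 192.168.6.128/26
Allocation: 192.168.4.0/24 (200 hosts, 254 usable); 192.168.5.0/24 (184 hosts, 254 usable); 192.168.6.0/25 (76 hosts, 126 usable); 192.168.6.128/26 (38 hosts, 62 usable)


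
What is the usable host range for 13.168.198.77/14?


Network: 13.168.0.0
Broadcast: 13.171.255.255
First usable = network + 1
Last usable = broadcast - 1
Range: 13.168.0.1 to 13.171.255.254


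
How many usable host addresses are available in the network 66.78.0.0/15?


Host bits = 32 - 15 = 17
Total addresses = 2^17 = 131072
Usable = total - 2 (network and broadcast)
Usable hosts: 131070


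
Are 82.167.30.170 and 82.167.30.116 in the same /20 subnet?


Mask: 255.255.240.0
82.167.30.170 AND mask = 82.167.16.0
82.167.30.116 AND mask = 82.167.16.0
Yes, same subnet (82.167.16.0)


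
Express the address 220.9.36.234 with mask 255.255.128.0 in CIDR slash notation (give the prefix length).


Binary: 11111111.11111111.10000000.00000000
Count leading 1s
Prefix: /17


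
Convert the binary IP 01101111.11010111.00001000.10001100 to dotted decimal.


01101111 = 111
11010111 = 215
00001000 = 8
10001100 = 140
IP: 111.215.8.140


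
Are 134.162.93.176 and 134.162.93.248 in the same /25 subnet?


Mask: 255.255.255.128
134.162.93.176 AND mask = 134.162.93.128
134.162.93.248 AND mask = 134.162.93.128
Yes, same subnet (134.162.93.128)


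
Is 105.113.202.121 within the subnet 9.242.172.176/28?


Subnet network: 9.242.172.176
Test IP AND mask: 105.113.202.112
No, 105.113.202.121 is not in 9.242.172.176/28


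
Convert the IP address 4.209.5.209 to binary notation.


4 = 00000100
209 = 11010001
5 = 00000101
209 = 11010001
Binary: 00000100.11010001.00000101.11010001


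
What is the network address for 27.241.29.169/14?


IP:   00011011.11110001.00011101.10101001
Mask: 11111111.11111100.00000000.00000000
AND operation:
Net:  00011011.11110000.00000000.00000000
Network: 27.240.0.0/14


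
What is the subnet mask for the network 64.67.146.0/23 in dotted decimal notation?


/23 means 23 network bits, 9 host bits
Binary: 11111111111111111111111000000000
Mask: 255.255.254.0


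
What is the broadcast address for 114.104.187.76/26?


Network: 114.104.187.64/26
Host bits = 6
Set all host bits to 1:
Broadcast: 114.104.187.127


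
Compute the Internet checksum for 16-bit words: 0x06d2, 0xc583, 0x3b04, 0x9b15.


Sum all words (with carry folding):
+ 0x06d2 = 0x06d2
+ 0xc583 = 0xcc55
+ 0x3b04 = 0x075a
+ 0x9b15 = 0xa26f
One's complement: ~0xa26f
Checksum = 0x5d90


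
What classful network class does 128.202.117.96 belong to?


First octet: 128
Binary: 10000000
10xxxxxx -> Class B (128-191)
Class B, default mask 255.255.0.0 (/16)


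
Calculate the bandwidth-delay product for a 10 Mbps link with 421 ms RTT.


BDP = bandwidth * RTT
= 10 Mbps * 421 ms
= 10 * 1e6 * 421 / 1000 bits
= 4210000 bits
= 526250 bytes
= 513.916 KB
BDP = 4210000 bits (526250 bytes)


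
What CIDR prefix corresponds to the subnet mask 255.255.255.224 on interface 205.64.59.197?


Binary: 11111111.11111111.11111111.11100000
Count leading 1s
Prefix: /27


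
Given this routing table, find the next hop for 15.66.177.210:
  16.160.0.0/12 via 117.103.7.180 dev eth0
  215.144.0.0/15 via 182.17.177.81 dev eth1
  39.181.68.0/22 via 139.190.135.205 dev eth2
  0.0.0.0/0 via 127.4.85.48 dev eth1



Longest prefix match for 15.66.177.210:
  /12 16.160.0.0: no
  /15 215.144.0.0: no
  /22 39.181.68.0: no
  /0 0.0.0.0: MATCH
Selected: next-hop 127.4.85.48 via eth1 (matched /0)


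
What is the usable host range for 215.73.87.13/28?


Network: 215.73.87.0
Broadcast: 215.73.87.15
First usable = network + 1
Last usable = broadcast - 1
Range: 215.73.87.1 to 215.73.87.14


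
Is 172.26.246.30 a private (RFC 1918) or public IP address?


RFC 1918 private ranges:
  10.0.0.0/8 (10.0.0.0 - 10.255.255.255)
  172.16.0.0/12 (172.16.0.0 - 172.31.255.255)
  192.168.0.0/16 (192.168.0.0 - 192.168.255.255)
Private (in 172.16.0.0/12)


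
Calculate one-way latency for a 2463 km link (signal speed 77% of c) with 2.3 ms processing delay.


Speed = 0.77 * 3e5 km/s = 231000 km/s
Propagation delay = 2463 / 231000 = 0.0107 s = 10.6623 ms
Processing delay = 2.3 ms
Total one-way latency = 12.9623 ms


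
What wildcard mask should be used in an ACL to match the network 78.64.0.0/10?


Subnet mask: 255.192.0.0
Wildcard = 255.255.255.255 - subnet mask
255 - 255 = 0
255 - 192 = 63
255 - 0 = 255
255 - 0 = 255
Wildcard: 0.63.255.255


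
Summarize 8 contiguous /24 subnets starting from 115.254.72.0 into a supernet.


Original prefix: /24
Number of subnets: 8 = 2^3
New prefix = 24 - 3 = 21
Supernet: 115.254.72.0/21


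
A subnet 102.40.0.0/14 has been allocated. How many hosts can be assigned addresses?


Host bits = 32 - 14 = 18
Total addresses = 2^18 = 262144
Usable = total - 2 (network and broadcast)
Usable hosts: 262142


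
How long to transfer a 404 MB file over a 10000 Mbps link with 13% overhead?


Effective throughput = 10000 * (1 - 13/100) = 8700 Mbps
File size in Mb = 404 * 8 = 3232 Mb
Time = 3232 / 8700
Time = 0.3715 seconds


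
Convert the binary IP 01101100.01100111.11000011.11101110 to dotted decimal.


01101100 = 108
01100111 = 103
11000011 = 195
11101110 = 238
IP: 108.103.195.238


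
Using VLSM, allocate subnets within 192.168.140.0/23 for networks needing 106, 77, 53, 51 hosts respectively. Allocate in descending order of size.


106 hosts -> /25 (126 usable): 192.168.140.0/25
77 hosts -> /25 (126 usable): 192.168.140.128/25
53 hosts -> /26 (62 usable): 192.168.141.0/26
51 hosts -> /26 (62 usable): 192.168.141.64/26
Allocation: 192.168.140.0/25 (106 hosts, 126 usable); 192.168.140.128/25 (77 hosts, 126 usable); 192.168.141.0/26 (53 hosts, 62 usable); 192.168.141.64/26 (51 hosts, 62 usable)


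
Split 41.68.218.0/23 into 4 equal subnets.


New prefix = 23 + 2 = 25
Each subnet has 128 addresses
  41.68.218.0/25
  41.68.218.128/25
  41.68.219.0/25
  41.68.219.128/25
Subnets: 41.68.218.0/25, 41.68.218.128/25, 41.68.219.0/25, 41.68.219.128/25


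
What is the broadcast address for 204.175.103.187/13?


Network: 204.168.0.0/13
Host bits = 19
Set all host bits to 1:
Broadcast: 204.175.255.255


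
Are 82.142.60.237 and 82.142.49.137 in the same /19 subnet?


Mask: 255.255.224.0
82.142.60.237 AND mask = 82.142.32.0
82.142.49.137 AND mask = 82.142.32.0
Yes, same subnet (82.142.32.0)


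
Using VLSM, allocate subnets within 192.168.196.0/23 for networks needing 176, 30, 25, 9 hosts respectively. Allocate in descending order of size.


176 hosts -> /24 (254 usable): 192.168.196.0/24
30 hosts -> /27 (30 usable): 192.168.197.0/27
25 hosts -> /27 (30 usable): 192.168.197.32/27
9 hosts -> /28 (14 usable): 192.168.197.64/28
Allocation: 192.168.196.0/24 (176 hosts, 254 usable); 192.168.197.0/27 (30 hosts, 30 usable); 192.168.197.32/27 (25 hosts, 30 usable); 192.168.197.64/28 (9 hosts, 14 usable)


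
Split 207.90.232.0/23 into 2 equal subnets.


New prefix = 23 + 1 = 24
Each subnet has 256 addresses
  207.90.232.0/24
  207.90.233.0/24
Subnets: 207.90.232.0/24, 207.90.233.0/24


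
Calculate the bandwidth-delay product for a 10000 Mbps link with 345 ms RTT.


BDP = bandwidth * RTT
= 10000 Mbps * 345 ms
= 10000 * 1e6 * 345 / 1000 bits
= 3450000000 bits
= 431250000 bytes
= 421142.5781 KB
BDP = 3450000000 bits (431250000 bytes)


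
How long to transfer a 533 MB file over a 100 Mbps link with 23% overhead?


Effective throughput = 100 * (1 - 23/100) = 77 Mbps
File size in Mb = 533 * 8 = 4264 Mb
Time = 4264 / 77
Time = 55.3766 seconds


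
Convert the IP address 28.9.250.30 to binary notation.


28 = 00011100
9 = 00001001
250 = 11111010
30 = 00011110
Binary: 00011100.00001001.11111010.00011110


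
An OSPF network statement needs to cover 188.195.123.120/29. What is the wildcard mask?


Subnet mask: 255.255.255.248
Wildcard = 255.255.255.255 - subnet mask
255 - 255 = 0
255 - 255 = 0
255 - 255 = 0
255 - 248 = 7
Wildcard: 0.0.0.7


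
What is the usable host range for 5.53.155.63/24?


Network: 5.53.155.0
Broadcast: 5.53.155.255
First usable = network + 1
Last usable = broadcast - 1
Range: 5.53.155.1 to 5.53.155.254


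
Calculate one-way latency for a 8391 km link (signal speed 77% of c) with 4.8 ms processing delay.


Speed = 0.77 * 3e5 km/s = 231000 km/s
Propagation delay = 8391 / 231000 = 0.0363 s = 36.3247 ms
Processing delay = 4.8 ms
Total one-way latency = 41.1247 ms


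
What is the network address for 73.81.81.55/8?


IP:   01001001.01010001.01010001.00110111
Mask: 11111111.00000000.00000000.00000000
AND operation:
Net:  01001001.00000000.00000000.00000000
Network: 73.0.0.0/8


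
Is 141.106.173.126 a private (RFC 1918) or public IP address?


RFC 1918 private ranges:
  10.0.0.0/8 (10.0.0.0 - 10.255.255.255)
  172.16.0.0/12 (172.16.0.0 - 172.31.255.255)
  192.168.0.0/16 (192.168.0.0 - 192.168.255.255)
Public (not in any RFC 1918 range)


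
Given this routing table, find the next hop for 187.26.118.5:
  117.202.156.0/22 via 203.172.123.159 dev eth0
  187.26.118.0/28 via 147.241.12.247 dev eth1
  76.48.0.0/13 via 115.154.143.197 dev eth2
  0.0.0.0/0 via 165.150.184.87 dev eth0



Longest prefix match for 187.26.118.5:
  /22 117.202.156.0: no
  /28 187.26.118.0: MATCH
  /13 76.48.0.0: no
  /0 0.0.0.0: MATCH
Selected: next-hop 147.241.12.247 via eth1 (matched /28)


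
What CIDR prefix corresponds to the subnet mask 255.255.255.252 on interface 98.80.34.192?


Binary: 11111111.11111111.11111111.11111100
Count leading 1s
Prefix: /30


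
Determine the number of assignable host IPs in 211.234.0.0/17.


Host bits = 32 - 17 = 15
Total addresses = 2^15 = 32768
Usable = total - 2 (network and broadcast)
Usable hosts: 32766


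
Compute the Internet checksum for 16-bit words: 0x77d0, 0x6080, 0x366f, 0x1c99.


Sum all words (with carry folding):
+ 0x77d0 = 0x77d0
+ 0x6080 = 0xd850
+ 0x366f = 0x0ec0
+ 0x1c99 = 0x2b59
One's complement: ~0x2b59
Checksum = 0xd4a6


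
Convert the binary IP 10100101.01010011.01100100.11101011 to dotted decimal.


10100101 = 165
01010011 = 83
01100100 = 100
11101011 = 235
IP: 165.83.100.235


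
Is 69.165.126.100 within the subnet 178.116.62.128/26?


Subnet network: 178.116.62.128
Test IP AND mask: 69.165.126.64
No, 69.165.126.100 is not in 178.116.62.128/26


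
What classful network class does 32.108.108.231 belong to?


First octet: 32
Binary: 00100000
0xxxxxxx -> Class A (1-126)
Class A, default mask 255.0.0.0 (/8)


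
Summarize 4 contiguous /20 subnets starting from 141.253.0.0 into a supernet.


Original prefix: /20
Number of subnets: 4 = 2^2
New prefix = 20 - 2 = 18
Supernet: 141.253.0.0/18


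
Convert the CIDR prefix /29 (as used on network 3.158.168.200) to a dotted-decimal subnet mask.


/29 means 29 network bits, 3 host bits
Binary: 11111111111111111111111111111000
Mask: 255.255.255.248


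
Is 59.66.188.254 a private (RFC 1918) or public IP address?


RFC 1918 private ranges:
  10.0.0.0/8 (10.0.0.0 - 10.255.255.255)
  172.16.0.0/12 (172.16.0.0 - 172.31.255.255)
  192.168.0.0/16 (192.168.0.0 - 192.168.255.255)
Public (not in any RFC 1918 range)


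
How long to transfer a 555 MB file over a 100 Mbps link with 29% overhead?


Effective throughput = 100 * (1 - 29/100) = 71 Mbps
File size in Mb = 555 * 8 = 4440 Mb
Time = 4440 / 71
Time = 62.5352 seconds


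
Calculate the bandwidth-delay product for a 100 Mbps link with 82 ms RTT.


BDP = bandwidth * RTT
= 100 Mbps * 82 ms
= 100 * 1e6 * 82 / 1000 bits
= 8200000 bits
= 1025000 bytes
= 1000.9766 KB
BDP = 8200000 bits (1025000 bytes)


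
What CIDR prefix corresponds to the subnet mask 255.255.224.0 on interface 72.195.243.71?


Binary: 11111111.11111111.11100000.00000000
Count leading 1s
Prefix: /19


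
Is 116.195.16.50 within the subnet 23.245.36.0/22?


Subnet network: 23.245.36.0
Test IP AND mask: 116.195.16.0
No, 116.195.16.50 is not in 23.245.36.0/22


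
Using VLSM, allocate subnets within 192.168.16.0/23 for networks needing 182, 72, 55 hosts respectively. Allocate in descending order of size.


182 hosts -> /24 (254 usable): 192.168.16.0/24
72 hosts -> /25 (126 usable): 192.168.17.0/25
55 hosts -> /26 (62 usable): 192.168.17.128/26
Allocation: 192.168.16.0/24 (182 hosts, 254 usable); 192.168.17.0/25 (72 hosts, 126 usable); 192.168.17.128/26 (55 hosts, 62 usable)


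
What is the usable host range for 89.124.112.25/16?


Network: 89.124.0.0
Broadcast: 89.124.255.255
First usable = network + 1
Last usable = broadcast - 1
Range: 89.124.0.1 to 89.124.255.254


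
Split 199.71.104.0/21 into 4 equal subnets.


New prefix = 21 + 2 = 23
Each subnet has 512 addresses
  199.71.104.0/23
  199.71.106.0/23
  199.71.108.0/23
  199.71.110.0/23
Subnets: 199.71.104.0/23, 199.71.106.0/23, 199.71.108.0/23, 199.71.110.0/23


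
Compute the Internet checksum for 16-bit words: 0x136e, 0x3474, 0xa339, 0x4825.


Sum all words (with carry folding):
+ 0x136e = 0x136e
+ 0x3474 = 0x47e2
+ 0xa339 = 0xeb1b
+ 0x4825 = 0x3341
One's complement: ~0x3341
Checksum = 0xccbe


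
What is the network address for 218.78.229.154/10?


IP:   11011010.01001110.11100101.10011010
Mask: 11111111.11000000.00000000.00000000
AND operation:
Net:  11011010.01000000.00000000.00000000
Network: 218.64.0.0/10


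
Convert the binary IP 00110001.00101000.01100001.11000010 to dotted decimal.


00110001 = 49
00101000 = 40
01100001 = 97
11000010 = 194
IP: 49.40.97.194


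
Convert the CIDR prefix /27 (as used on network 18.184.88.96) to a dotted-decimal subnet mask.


/27 means 27 network bits, 5 host bits
Binary: 11111111111111111111111111100000
Mask: 255.255.255.224


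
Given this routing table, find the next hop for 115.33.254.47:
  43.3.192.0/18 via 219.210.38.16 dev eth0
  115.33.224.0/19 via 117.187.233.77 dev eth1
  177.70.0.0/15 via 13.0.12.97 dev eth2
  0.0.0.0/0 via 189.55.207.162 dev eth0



Longest prefix match for 115.33.254.47:
  /18 43.3.192.0: no
  /19 115.33.224.0: MATCH
  /15 177.70.0.0: no
  /0 0.0.0.0: MATCH
Selected: next-hop 117.187.233.77 via eth1 (matched /19)


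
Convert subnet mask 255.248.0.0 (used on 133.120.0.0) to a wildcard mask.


Subnet mask: 255.248.0.0
Wildcard = 255.255.255.255 - subnet mask
255 - 255 = 0
255 - 248 = 7
255 - 0 = 255
255 - 0 = 255
Wildcard: 0.7.255.255


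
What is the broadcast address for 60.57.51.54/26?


Network: 60.57.51.0/26
Host bits = 6
Set all host bits to 1:
Broadcast: 60.57.51.63


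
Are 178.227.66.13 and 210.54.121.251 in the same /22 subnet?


Mask: 255.255.252.0
178.227.66.13 AND mask = 178.227.64.0
210.54.121.251 AND mask = 210.54.120.0
No, different subnets (178.227.64.0 vs 210.54.120.0)


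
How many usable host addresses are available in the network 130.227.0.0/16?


Host bits = 32 - 16 = 16
Total addresses = 2^16 = 65536
Usable = total - 2 (network and broadcast)
Usable hosts: 65534


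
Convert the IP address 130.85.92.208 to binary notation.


130 = 10000010
85 = 01010101
92 = 01011100
208 = 11010000
Binary: 10000010.01010101.01011100.11010000


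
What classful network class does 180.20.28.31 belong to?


First octet: 180
Binary: 10110100
10xxxxxx -> Class B (128-191)
Class B, default mask 255.255.0.0 (/16)


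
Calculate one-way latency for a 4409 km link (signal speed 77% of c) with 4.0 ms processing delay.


Speed = 0.77 * 3e5 km/s = 231000 km/s
Propagation delay = 4409 / 231000 = 0.0191 s = 19.0866 ms
Processing delay = 4.0 ms
Total one-way latency = 23.0866 ms


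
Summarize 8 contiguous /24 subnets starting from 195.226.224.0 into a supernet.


Original prefix: /24
Number of subnets: 8 = 2^3
New prefix = 24 - 3 = 21
Supernet: 195.226.224.0/21


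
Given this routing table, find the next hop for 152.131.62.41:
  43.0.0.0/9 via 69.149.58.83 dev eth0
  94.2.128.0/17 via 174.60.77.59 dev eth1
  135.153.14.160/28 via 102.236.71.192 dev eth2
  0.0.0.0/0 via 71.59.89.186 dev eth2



Longest prefix match for 152.131.62.41:
  /9 43.0.0.0: no
  /17 94.2.128.0: no
  /28 135.153.14.160: no
  /0 0.0.0.0: MATCH
Selected: next-hop 71.59.89.186 via eth2 (matched /0)


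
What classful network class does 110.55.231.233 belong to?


First octet: 110
Binary: 01101110
0xxxxxxx -> Class A (1-126)
Class A, default mask 255.0.0.0 (/8)


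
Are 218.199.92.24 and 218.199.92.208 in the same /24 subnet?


Mask: 255.255.255.0
218.199.92.24 AND mask = 218.199.92.0
218.199.92.208 AND mask = 218.199.92.0
Yes, same subnet (218.199.92.0)


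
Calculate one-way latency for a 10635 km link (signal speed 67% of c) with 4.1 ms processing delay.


Speed = 0.67 * 3e5 km/s = 201000 km/s
Propagation delay = 10635 / 201000 = 0.0529 s = 52.9104 ms
Processing delay = 4.1 ms
Total one-way latency = 57.0104 ms


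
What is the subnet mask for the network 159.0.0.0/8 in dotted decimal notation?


/8 means 8 network bits, 24 host bits
Binary: 11111111000000000000000000000000
Mask: 255.0.0.0


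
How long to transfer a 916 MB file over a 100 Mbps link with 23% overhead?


Effective throughput = 100 * (1 - 23/100) = 77 Mbps
File size in Mb = 916 * 8 = 7328 Mb
Time = 7328 / 77
Time = 95.1688 seconds


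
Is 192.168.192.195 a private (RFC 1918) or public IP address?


RFC 1918 private ranges:
  10.0.0.0/8 (10.0.0.0 - 10.255.255.255)
  172.16.0.0/12 (172.16.0.0 - 172.31.255.255)
  192.168.0.0/16 (192.168.0.0 - 192.168.255.255)
Private (in 192.168.0.0/16)


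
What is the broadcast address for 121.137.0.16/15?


Network: 121.136.0.0/15
Host bits = 17
Set all host bits to 1:
Broadcast: 121.137.255.255


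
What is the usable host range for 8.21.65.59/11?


Network: 8.0.0.0
Broadcast: 8.31.255.255
First usable = network + 1
Last usable = broadcast - 1
Range: 8.0.0.1 to 8.31.255.254


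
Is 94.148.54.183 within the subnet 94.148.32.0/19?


Subnet network: 94.148.32.0
Test IP AND mask: 94.148.32.0
Yes, 94.148.54.183 is in 94.148.32.0/19


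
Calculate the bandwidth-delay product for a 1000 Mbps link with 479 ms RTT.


BDP = bandwidth * RTT
= 1000 Mbps * 479 ms
= 1000 * 1e6 * 479 / 1000 bits
= 479000000 bits
= 59875000 bytes
= 58471.6797 KB
BDP = 479000000 bits (59875000 bytes)


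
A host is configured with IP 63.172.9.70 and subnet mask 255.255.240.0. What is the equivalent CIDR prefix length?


Binary: 11111111.11111111.11110000.00000000
Count leading 1s
Prefix: /20


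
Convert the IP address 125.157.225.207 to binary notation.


125 = 01111101
157 = 10011101
225 = 11100001
207 = 11001111
Binary: 01111101.10011101.11100001.11001111


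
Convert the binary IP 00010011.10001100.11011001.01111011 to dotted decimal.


00010011 = 19
10001100 = 140
11011001 = 217
01111011 = 123
IP: 19.140.217.123


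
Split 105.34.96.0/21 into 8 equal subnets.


New prefix = 21 + 3 = 24
Each subnet has 256 addresses
  105.34.96.0/24
  105.34.97.0/24
  105.34.98.0/24
  105.34.99.0/24
  105.34.100.0/24
  105.34.101.0/24
  105.34.102.0/24
  105.34.103.0/24
Subnets: 105.34.96.0/24, 105.34.97.0/24, 105.34.98.0/24, 105.34.99.0/24, 105.34.100.0/24, 105.34.101.0/24, 105.34.102.0/24, 105.34.103.0/24


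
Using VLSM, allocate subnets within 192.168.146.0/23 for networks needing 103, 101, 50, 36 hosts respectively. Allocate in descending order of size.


103 hosts -> /25 (126 usable): 192.168.146.0/25
101 hosts -> /25 (126 usable): 192.168.146.128/25
50 hosts -> /26 (62 usable): 192.168.147.0/26
36 hosts -> /26 (62 usable): 192.168.147.64/26
Allocation: 192.168.146.0/25 (103 hosts, 126 usable); 192.168.146.128/25 (101 hosts, 126 usable); 192.168.147.0/26 (50 hosts, 62 usable); 192.168.147.64/26 (36 hosts, 62 usable)


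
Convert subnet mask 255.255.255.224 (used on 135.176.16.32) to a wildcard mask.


Subnet mask: 255.255.255.224
Wildcard = 255.255.255.255 - subnet mask
255 - 255 = 0
255 - 255 = 0
255 - 255 = 0
255 - 224 = 31
Wildcard: 0.0.0.31


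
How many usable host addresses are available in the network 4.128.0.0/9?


Host bits = 32 - 9 = 23
Total addresses = 2^23 = 8388608
Usable = total - 2 (network and broadcast)
Usable hosts: 8388606


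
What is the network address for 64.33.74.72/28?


IP:   01000000.00100001.01001010.01001000
Mask: 11111111.11111111.11111111.11110000
AND operation:
Net:  01000000.00100001.01001010.01000000
Network: 64.33.74.64/28


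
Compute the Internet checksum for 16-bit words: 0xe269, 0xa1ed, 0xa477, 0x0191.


Sum all words (with carry folding):
+ 0xe269 = 0xe269
+ 0xa1ed = 0x8457
+ 0xa477 = 0x28cf
+ 0x0191 = 0x2a60
One's complement: ~0x2a60
Checksum = 0xd59f


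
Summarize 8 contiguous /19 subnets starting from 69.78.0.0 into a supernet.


Original prefix: /19
Number of subnets: 8 = 2^3
New prefix = 19 - 3 = 16
Supernet: 69.78.0.0/16


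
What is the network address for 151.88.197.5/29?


IP:   10010111.01011000.11000101.00000101
Mask: 11111111.11111111.11111111.11111000
AND operation:
Net:  10010111.01011000.11000101.00000000
Network: 151.88.197.0/29


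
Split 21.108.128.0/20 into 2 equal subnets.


New prefix = 20 + 1 = 21
Each subnet has 2048 addresses
  21.108.128.0/21
  21.108.136.0/21
Subnets: 21.108.128.0/21, 21.108.136.0/21


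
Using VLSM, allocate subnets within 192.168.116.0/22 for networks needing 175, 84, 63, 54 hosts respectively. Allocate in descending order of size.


175 hosts -> /24 (254 usable): 192.168.116.0/24
84 hosts -> /25 (126 usable): 192.168.117.0/25
63 hosts -> /25 (126 usable): 192.168.117.128/25
54 hosts -> /26 (62 usable): 192.168.118.0/26
Allocation: 192.168.116.0/24 (175 hosts, 254 usable); 192.168.117.0/25 (84 hosts, 126 usable); 192.168.117.128/25 (63 hosts, 126 usable); 192.168.118.0/26 (54 hosts, 62 usable)


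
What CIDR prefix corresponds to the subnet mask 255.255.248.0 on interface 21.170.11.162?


Binary: 11111111.11111111.11111000.00000000
Count leading 1s
Prefix: /21


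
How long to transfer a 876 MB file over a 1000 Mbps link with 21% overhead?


Effective throughput = 1000 * (1 - 21/100) = 790 Mbps
File size in Mb = 876 * 8 = 7008 Mb
Time = 7008 / 790
Time = 8.8709 seconds


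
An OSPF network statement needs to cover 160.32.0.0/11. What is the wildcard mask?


Subnet mask: 255.224.0.0
Wildcard = 255.255.255.255 - subnet mask
255 - 255 = 0
255 - 224 = 31
255 - 0 = 255
255 - 0 = 255
Wildcard: 0.31.255.255


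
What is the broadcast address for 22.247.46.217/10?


Network: 22.192.0.0/10
Host bits = 22
Set all host bits to 1:
Broadcast: 22.255.255.255


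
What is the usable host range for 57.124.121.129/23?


Network: 57.124.120.0
Broadcast: 57.124.121.255
First usable = network + 1
Last usable = broadcast - 1
Range: 57.124.120.1 to 57.124.121.254


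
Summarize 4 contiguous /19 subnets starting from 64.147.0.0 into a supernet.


Original prefix: /19
Number of subnets: 4 = 2^2
New prefix = 19 - 2 = 17
Supernet: 64.147.0.0/17


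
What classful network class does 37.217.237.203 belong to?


First octet: 37
Binary: 00100101
0xxxxxxx -> Class A (1-126)
Class A, default mask 255.0.0.0 (/8)
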